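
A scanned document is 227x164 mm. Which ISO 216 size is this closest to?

C5 (162 × 229 mm)

Aspect ratio 227/164 ≈ 1.384 (ISO target is √2 ≈ 1.414).
In the C-series (envelope sizes, between A and B): C5 = 162 × 229 mm.
Off by 4 mm total — nearest standard size.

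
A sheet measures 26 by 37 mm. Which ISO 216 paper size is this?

Aspect ratio 37/26 ≈ 1.423 — close to the ISO √2 ≈ 1.414.
In the A-series (A0 area = 1 m²): A10 = 26 × 37 mm.

A10 (26 × 37 mm)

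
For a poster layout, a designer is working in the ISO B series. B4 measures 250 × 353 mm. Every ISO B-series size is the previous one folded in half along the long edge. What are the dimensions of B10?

31 × 44 mm

B5: ⌊353/2⌋ × 250 = 176 × 250 mm
B6: ⌊250/2⌋ × 176 = 125 × 176 mm
B7: ⌊176/2⌋ × 125 = 88 × 125 mm
B8: ⌊125/2⌋ × 88 = 62 × 88 mm
B9: ⌊88/2⌋ × 62 = 44 × 62 mm
B10: ⌊62/2⌋ × 44 = 31 × 44 mm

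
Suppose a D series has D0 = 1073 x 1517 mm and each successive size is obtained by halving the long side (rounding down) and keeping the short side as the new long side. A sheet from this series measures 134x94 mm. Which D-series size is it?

D0: 1073 × 1517 mm
D1: 758 × 1073 mm
D2: 536 × 758 mm
D3: 379 × 536 mm
D4: 268 × 379 mm
D5: 189 × 268 mm
D6: 134 × 189 mm
D7: 94 × 134 mm
D8: 67 × 94 mm
→ matches D7.

D7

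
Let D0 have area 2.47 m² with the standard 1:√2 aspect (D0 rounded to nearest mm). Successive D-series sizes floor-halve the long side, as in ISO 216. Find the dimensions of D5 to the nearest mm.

Let D0's short side be w mm. w · w√2 = 2.47 m² = 2,470,000 mm², so w ≈ 1321.6 mm and w√2 ≈ 1869.0 mm → D0 = 1322 × 1869 mm.
D1: ⌊1869/2⌋ × 1322 = 934 × 1322 mm
D2: ⌊1322/2⌋ × 934 = 661 × 934 mm
D3: ⌊934/2⌋ × 661 = 467 × 661 mm
D4: ⌊661/2⌋ × 467 = 330 × 467 mm
D5: ⌊467/2⌋ × 330 = 233 × 330 mm

233 × 330 mm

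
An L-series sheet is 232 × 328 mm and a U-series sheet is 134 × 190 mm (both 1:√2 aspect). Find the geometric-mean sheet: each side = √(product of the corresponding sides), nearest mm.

Short side: √(232 · 134) = √31088 ≈ 176.3 → 176 mm
Long side: √(328 · 190) = √62320 ≈ 249.6 → 250 mm

176 × 250 mm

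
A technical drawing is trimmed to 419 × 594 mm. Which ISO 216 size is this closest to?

A2 (420 × 594 mm)

Aspect ratio 594/419 ≈ 1.418 — close to the ISO √2 ≈ 1.414.
In the A-series (A0 area = 1 m²): A2 = 420 × 594 mm.
Off by 1 mm total — nearest standard size.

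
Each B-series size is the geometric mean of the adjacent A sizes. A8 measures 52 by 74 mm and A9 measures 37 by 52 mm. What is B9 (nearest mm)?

44 × 62 mm

Short side: √(52 · 37) = √1924 ≈ 43.9 → 44 mm
Long side: √(74 · 52) = √3848 ≈ 62.0 → 62 mm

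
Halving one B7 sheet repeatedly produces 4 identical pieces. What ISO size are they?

B9

4 = 2^2, so 2 halving steps.
B7 → B8 → … → B9 after 2 steps.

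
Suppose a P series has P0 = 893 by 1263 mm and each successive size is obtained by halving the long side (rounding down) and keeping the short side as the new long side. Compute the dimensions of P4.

P1: ⌊1263/2⌋ × 893 = 631 × 893 mm
P2: ⌊893/2⌋ × 631 = 446 × 631 mm
P3: ⌊631/2⌋ × 446 = 315 × 446 mm
P4: ⌊446/2⌋ × 315 = 223 × 315 mm

223 × 315 mm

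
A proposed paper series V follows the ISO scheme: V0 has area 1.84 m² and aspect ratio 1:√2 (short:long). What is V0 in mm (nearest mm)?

Let the short side be w mm. Then w · w√2 = 1.84 m² = 1,840,000 mm².
w² = 1,840,000/√2, so w ≈ 1140.6 mm; long side = w√2 ≈ 1613.1 mm.

1141 × 1613 mm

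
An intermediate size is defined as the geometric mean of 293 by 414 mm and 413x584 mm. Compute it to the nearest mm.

Short side: √(293 · 413) = √121009 ≈ 347.9 → 348 mm
Long side: √(414 · 584) = √241776 ≈ 491.7 → 492 mm

348 × 492 mm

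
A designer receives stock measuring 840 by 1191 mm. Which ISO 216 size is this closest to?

Aspect ratio 1191/840 ≈ 1.418 — close to the ISO √2 ≈ 1.414.
In the A-series (A0 area = 1 m²): A0 = 841 × 1189 mm.
Off by 3 mm total — nearest standard size.

A0 (841 × 1189 mm)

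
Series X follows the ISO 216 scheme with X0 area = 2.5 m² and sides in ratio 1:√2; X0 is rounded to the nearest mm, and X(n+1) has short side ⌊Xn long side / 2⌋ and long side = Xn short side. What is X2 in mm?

Let X0's short side be w mm. w · w√2 = 2.5 m² = 2,500,000 mm², so w ≈ 1329.6 mm and w√2 ≈ 1880.3 mm → X0 = 1330 × 1880 mm.
X1: ⌊1880/2⌋ × 1330 = 940 × 1330 mm
X2: ⌊1330/2⌋ × 940 = 665 × 940 mm

665 × 940 mm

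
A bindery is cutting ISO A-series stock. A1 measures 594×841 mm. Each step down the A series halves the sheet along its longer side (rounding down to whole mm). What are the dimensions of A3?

297 × 420 mm

A2: ⌊841/2⌋ × 594 = 420 × 594 mm
A3: ⌊594/2⌋ × 420 = 297 × 420 mm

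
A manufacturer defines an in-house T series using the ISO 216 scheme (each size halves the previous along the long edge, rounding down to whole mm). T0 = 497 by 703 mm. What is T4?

124 × 175 mm

T1: ⌊703/2⌋ × 497 = 351 × 497 mm
T2: ⌊497/2⌋ × 351 = 248 × 351 mm
T3: ⌊351/2⌋ × 248 = 175 × 248 mm
T4: ⌊248/2⌋ × 175 = 124 × 175 mm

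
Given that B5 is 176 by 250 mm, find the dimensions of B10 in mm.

31 × 44 mm

B6: ⌊250/2⌋ × 176 = 125 × 176 mm
B7: ⌊176/2⌋ × 125 = 88 × 125 mm
B8: ⌊125/2⌋ × 88 = 62 × 88 mm
B9: ⌊88/2⌋ × 62 = 44 × 62 mm
B10: ⌊62/2⌋ × 44 = 31 × 44 mm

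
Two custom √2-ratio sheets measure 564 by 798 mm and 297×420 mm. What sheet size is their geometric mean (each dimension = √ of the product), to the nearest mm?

409 × 579 mm

Short side: √(564 · 297) = √167508 ≈ 409.3 → 409 mm
Long side: √(798 · 420) = √335160 ≈ 578.9 → 579 mm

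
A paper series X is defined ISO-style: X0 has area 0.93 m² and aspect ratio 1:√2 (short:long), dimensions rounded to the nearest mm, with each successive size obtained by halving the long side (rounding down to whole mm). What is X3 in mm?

Let X0's short side be w mm. w · w√2 = 0.93 m² = 930,000 mm², so w ≈ 810.9 mm and w√2 ≈ 1146.8 mm → X0 = 811 × 1147 mm.
X1: ⌊1147/2⌋ × 811 = 573 × 811 mm
X2: ⌊811/2⌋ × 573 = 405 × 573 mm
X3: ⌊573/2⌋ × 405 = 286 × 405 mm

286 × 405 mm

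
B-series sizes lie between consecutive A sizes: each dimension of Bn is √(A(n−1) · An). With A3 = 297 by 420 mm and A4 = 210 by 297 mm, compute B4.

250 × 353 mm

Short side: √(297 · 210) = √62370 ≈ 249.7 → 250 mm
Long side: √(420 · 297) = √124740 ≈ 353.2 → 353 mm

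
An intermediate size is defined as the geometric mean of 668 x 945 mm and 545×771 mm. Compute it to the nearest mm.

Short side: √(668 · 545) = √364060 ≈ 603.4 → 603 mm
Long side: √(945 · 771) = √728595 ≈ 853.6 → 854 mm

603 × 854 mm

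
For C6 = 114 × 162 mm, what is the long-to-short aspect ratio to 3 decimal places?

1.421

162 / 114 = 1.421
ISO 216 targets √2 ≈ 1.414; the +0.007 deviation is from mm rounding.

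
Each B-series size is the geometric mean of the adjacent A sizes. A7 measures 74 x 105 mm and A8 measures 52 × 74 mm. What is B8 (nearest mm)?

Short side: √(74 · 52) = √3848 ≈ 62.0 → 62 mm
Long side: √(105 · 74) = √7770 ≈ 88.1 → 88 mm

62 × 88 mm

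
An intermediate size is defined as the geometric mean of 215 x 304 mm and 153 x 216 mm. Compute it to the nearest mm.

Short side: √(215 · 153) = √32895 ≈ 181.4 → 181 mm
Long side: √(304 · 216) = √65664 ≈ 256.2 → 256 mm

181 × 256 mm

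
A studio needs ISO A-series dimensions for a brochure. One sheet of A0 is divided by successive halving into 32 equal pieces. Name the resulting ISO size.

A5

32 = 2^5, so 5 halving steps.
A0 → A1 → … → A5 after 5 steps.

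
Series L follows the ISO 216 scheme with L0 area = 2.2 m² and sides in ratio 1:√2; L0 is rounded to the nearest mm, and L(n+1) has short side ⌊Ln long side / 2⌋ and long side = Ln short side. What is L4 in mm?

Let L0's short side be w mm. w · w√2 = 2.2 m² = 2,200,000 mm², so w ≈ 1247.3 mm and w√2 ≈ 1763.9 mm → L0 = 1247 × 1764 mm.
L1: ⌊1764/2⌋ × 1247 = 882 × 1247 mm
L2: ⌊1247/2⌋ × 882 = 623 × 882 mm
L3: ⌊882/2⌋ × 623 = 441 × 623 mm
L4: ⌊623/2⌋ × 441 = 311 × 441 mm

311 × 441 mm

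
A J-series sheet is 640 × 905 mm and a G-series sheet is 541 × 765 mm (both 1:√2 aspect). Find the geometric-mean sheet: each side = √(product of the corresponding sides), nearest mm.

588 × 832 mm

Short side: √(640 · 541) = √346240 ≈ 588.4 → 588 mm
Long side: √(905 · 765) = √692325 ≈ 832.1 → 832 mm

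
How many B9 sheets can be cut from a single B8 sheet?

Each ISO step halves the sheet: 1 × B8 → 2 × B9
From B8 to B9 is 1 halving step: 2^1 = 2.

2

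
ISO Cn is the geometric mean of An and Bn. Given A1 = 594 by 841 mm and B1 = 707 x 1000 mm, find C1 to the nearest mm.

Short side: √(594 · 707) = √419958 ≈ 648.0 → 648 mm
Long side: √(841 · 1000) = √841000 ≈ 917.1 → 917 mm

648 × 917 mm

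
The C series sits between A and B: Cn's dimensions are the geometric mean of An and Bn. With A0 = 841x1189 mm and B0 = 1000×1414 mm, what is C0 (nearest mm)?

917 × 1297 mm

Short side: √(841 · 1000) = √841000 ≈ 917.1 → 917 mm
Long side: √(1189 · 1414) = √1681246 ≈ 1296.6 → 1297 mm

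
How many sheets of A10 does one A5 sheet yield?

Each ISO step halves the sheet: 1 × A5 → 2 × A6 → 4 × A7 → 8 × A8 → …
From A5 to A10 is 5 halving steps: 2^5 = 32.

32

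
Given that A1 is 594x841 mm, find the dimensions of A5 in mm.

A2: ⌊841/2⌋ × 594 = 420 × 594 mm
A3: ⌊594/2⌋ × 420 = 297 × 420 mm
A4: ⌊420/2⌋ × 297 = 210 × 297 mm
A5: ⌊297/2⌋ × 210 = 148 × 210 mm

148 × 210 mm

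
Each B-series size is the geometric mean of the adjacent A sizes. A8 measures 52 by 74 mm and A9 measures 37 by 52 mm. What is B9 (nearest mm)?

Short side: √(52 · 37) = √1924 ≈ 43.9 → 44 mm
Long side: √(74 · 52) = √3848 ≈ 62.0 → 62 mm

44 × 62 mm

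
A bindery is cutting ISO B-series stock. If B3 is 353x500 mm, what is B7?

B4: ⌊500/2⌋ × 353 = 250 × 353 mm
B5: ⌊353/2⌋ × 250 = 176 × 250 mm
B6: ⌊250/2⌋ × 176 = 125 × 176 mm
B7: ⌊176/2⌋ × 125 = 88 × 125 mm

88 × 125 mm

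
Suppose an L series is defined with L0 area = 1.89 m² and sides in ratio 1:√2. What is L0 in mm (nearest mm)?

Let the short side be w mm. Then w · w√2 = 1.89 m² = 1,890,000 mm².
w² = 1,890,000/√2, so w ≈ 1156.0 mm; long side = w√2 ≈ 1634.9 mm.

1156 × 1635 mm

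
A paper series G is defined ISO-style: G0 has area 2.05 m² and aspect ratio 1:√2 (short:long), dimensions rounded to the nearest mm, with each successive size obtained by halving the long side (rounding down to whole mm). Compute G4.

301 × 425 mm

Let G0's short side be w mm. w · w√2 = 2.05 m² = 2,050,000 mm², so w ≈ 1204.0 mm and w√2 ≈ 1702.7 mm → G0 = 1204 × 1703 mm.
G1: ⌊1703/2⌋ × 1204 = 851 × 1204 mm
G2: ⌊1204/2⌋ × 851 = 602 × 851 mm
G3: ⌊851/2⌋ × 602 = 425 × 602 mm
G4: ⌊602/2⌋ × 425 = 301 × 425 mm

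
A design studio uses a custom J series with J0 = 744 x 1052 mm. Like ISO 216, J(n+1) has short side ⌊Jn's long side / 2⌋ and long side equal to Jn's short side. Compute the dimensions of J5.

131 × 186 mm

J1: ⌊1052/2⌋ × 744 = 526 × 744 mm
J2: ⌊744/2⌋ × 526 = 372 × 526 mm
J3: ⌊526/2⌋ × 372 = 263 × 372 mm
J4: ⌊372/2⌋ × 263 = 186 × 263 mm
J5: ⌊263/2⌋ × 186 = 131 × 186 mm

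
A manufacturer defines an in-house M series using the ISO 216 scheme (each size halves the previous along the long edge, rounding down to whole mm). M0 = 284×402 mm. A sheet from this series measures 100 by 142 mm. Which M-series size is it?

M0: 284 × 402 mm
M1: 201 × 284 mm
M2: 142 × 201 mm
M3: 100 × 142 mm
M4: 71 × 100 mm
→ matches M3.

M3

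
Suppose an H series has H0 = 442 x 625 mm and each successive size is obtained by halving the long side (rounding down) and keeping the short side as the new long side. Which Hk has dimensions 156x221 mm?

H0: 442 × 625 mm
H1: 312 × 442 mm
H2: 221 × 312 mm
H3: 156 × 221 mm
H4: 110 × 156 mm
→ matches H3.

H3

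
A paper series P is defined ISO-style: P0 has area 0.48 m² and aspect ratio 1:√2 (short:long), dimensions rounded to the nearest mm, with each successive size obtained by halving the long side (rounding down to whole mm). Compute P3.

Let P0's short side be w mm. w · w√2 = 0.48 m² = 480,000 mm², so w ≈ 582.6 mm and w√2 ≈ 823.9 mm → P0 = 583 × 824 mm.
P1: ⌊824/2⌋ × 583 = 412 × 583 mm
P2: ⌊583/2⌋ × 412 = 291 × 412 mm
P3: ⌊412/2⌋ × 291 = 206 × 291 mm

206 × 291 mm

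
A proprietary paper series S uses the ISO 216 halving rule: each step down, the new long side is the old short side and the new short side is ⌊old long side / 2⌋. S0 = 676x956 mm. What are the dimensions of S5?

S1: ⌊956/2⌋ × 676 = 478 × 676 mm
S2: ⌊676/2⌋ × 478 = 338 × 478 mm
S3: ⌊478/2⌋ × 338 = 239 × 338 mm
S4: ⌊338/2⌋ × 239 = 169 × 239 mm
S5: ⌊239/2⌋ × 169 = 119 × 169 mm

119 × 169 mm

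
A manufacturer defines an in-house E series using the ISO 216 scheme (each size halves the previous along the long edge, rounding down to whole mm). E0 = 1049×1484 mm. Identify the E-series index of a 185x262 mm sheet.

E0: 1049 × 1484 mm
E1: 742 × 1049 mm
E2: 524 × 742 mm
E3: 371 × 524 mm
E4: 262 × 371 mm
E5: 185 × 262 mm
E6: 131 × 185 mm
→ matches E5.

E5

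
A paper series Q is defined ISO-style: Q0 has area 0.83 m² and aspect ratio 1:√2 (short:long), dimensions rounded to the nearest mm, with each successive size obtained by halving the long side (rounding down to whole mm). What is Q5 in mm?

Let Q0's short side be w mm. w · w√2 = 0.83 m² = 830,000 mm², so w ≈ 766.1 mm and w√2 ≈ 1083.4 mm → Q0 = 766 × 1083 mm.
Q1: ⌊1083/2⌋ × 766 = 541 × 766 mm
Q2: ⌊766/2⌋ × 541 = 383 × 541 mm
Q3: ⌊541/2⌋ × 383 = 270 × 383 mm
Q4: ⌊383/2⌋ × 270 = 191 × 270 mm
Q5: ⌊270/2⌋ × 191 = 135 × 191 mm

135 × 191 mm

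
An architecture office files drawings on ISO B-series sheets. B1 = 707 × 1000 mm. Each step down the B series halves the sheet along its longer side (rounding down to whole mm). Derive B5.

B2: ⌊1000/2⌋ × 707 = 500 × 707 mm
B3: ⌊707/2⌋ × 500 = 353 × 500 mm
B4: ⌊500/2⌋ × 353 = 250 × 353 mm
B5: ⌊353/2⌋ × 250 = 176 × 250 mm

176 × 250 mm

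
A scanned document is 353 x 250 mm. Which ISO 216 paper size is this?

Aspect ratio 353/250 ≈ 1.412 — close to the ISO √2 ≈ 1.414.
In the B-series (B0 = 1000 × 1414 mm): B4 = 250 × 353 mm.

B4 (250 × 353 mm)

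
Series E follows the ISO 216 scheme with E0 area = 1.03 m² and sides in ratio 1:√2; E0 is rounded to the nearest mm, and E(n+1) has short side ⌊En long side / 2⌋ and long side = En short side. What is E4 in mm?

Let E0's short side be w mm. w · w√2 = 1.03 m² = 1,030,000 mm², so w ≈ 853.4 mm and w√2 ≈ 1206.9 mm → E0 = 853 × 1207 mm.
E1: ⌊1207/2⌋ × 853 = 603 × 853 mm
E2: ⌊853/2⌋ × 603 = 426 × 603 mm
E3: ⌊603/2⌋ × 426 = 301 × 426 mm
E4: ⌊426/2⌋ × 301 = 213 × 301 mm

213 × 301 mm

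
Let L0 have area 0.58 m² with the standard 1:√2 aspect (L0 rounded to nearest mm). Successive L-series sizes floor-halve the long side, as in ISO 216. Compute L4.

160 × 226 mm

Let L0's short side be w mm. w · w√2 = 0.58 m² = 580,000 mm², so w ≈ 640.4 mm and w√2 ≈ 905.7 mm → L0 = 640 × 906 mm.
L1: ⌊906/2⌋ × 640 = 453 × 640 mm
L2: ⌊640/2⌋ × 453 = 320 × 453 mm
L3: ⌊453/2⌋ × 320 = 226 × 320 mm
L4: ⌊320/2⌋ × 226 = 160 × 226 mm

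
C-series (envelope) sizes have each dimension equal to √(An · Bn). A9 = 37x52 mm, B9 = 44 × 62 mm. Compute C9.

40 × 57 mm

Short side: √(37 · 44) = √1628 ≈ 40.3 → 40 mm
Long side: √(52 · 62) = √3224 ≈ 56.8 → 57 mm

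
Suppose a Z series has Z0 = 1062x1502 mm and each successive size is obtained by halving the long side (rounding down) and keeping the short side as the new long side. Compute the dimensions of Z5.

Z1: ⌊1502/2⌋ × 1062 = 751 × 1062 mm
Z2: ⌊1062/2⌋ × 751 = 531 × 751 mm
Z3: ⌊751/2⌋ × 531 = 375 × 531 mm
Z4: ⌊531/2⌋ × 375 = 265 × 375 mm
Z5: ⌊375/2⌋ × 265 = 187 × 265 mm

187 × 265 mm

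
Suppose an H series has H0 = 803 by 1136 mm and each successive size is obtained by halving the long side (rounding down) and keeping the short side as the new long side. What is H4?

200 × 284 mm

H1: ⌊1136/2⌋ × 803 = 568 × 803 mm
H2: ⌊803/2⌋ × 568 = 401 × 568 mm
H3: ⌊568/2⌋ × 401 = 284 × 401 mm
H4: ⌊401/2⌋ × 284 = 200 × 284 mm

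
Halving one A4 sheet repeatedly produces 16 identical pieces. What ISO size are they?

A8

16 = 2^4, so 4 halving steps.
A4 → A5 → … → A8 after 4 steps.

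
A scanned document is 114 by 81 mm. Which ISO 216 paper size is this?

Aspect ratio 114/81 ≈ 1.407 — close to the ISO √2 ≈ 1.414.
In the C-series (envelope sizes, between A and B): C7 = 81 × 114 mm.

C7 (81 × 114 mm)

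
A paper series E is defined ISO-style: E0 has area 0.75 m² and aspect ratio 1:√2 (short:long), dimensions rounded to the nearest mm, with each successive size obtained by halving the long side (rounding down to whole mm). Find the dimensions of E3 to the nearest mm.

257 × 364 mm

Let E0's short side be w mm. w · w√2 = 0.75 m² = 750,000 mm², so w ≈ 728.2 mm and w√2 ≈ 1029.9 mm → E0 = 728 × 1030 mm.
E1: ⌊1030/2⌋ × 728 = 515 × 728 mm
E2: ⌊728/2⌋ × 515 = 364 × 515 mm
E3: ⌊515/2⌋ × 364 = 257 × 364 mm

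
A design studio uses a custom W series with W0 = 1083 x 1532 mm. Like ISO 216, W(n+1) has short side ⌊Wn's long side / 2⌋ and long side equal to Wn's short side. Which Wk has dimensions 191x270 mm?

W0: 1083 × 1532 mm
W1: 766 × 1083 mm
W2: 541 × 766 mm
W3: 383 × 541 mm
W4: 270 × 383 mm
W5: 191 × 270 mm
W6: 135 × 191 mm
→ matches W5.

W5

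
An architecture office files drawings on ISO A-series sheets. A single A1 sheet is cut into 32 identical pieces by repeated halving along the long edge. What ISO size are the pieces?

A6

32 = 2^5, so 5 halving steps.
A1 → A2 → … → A6 after 5 steps.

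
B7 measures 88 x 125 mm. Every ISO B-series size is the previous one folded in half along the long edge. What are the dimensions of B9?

B8: ⌊125/2⌋ × 88 = 62 × 88 mm
B9: ⌊88/2⌋ × 62 = 44 × 62 mm

44 × 62 mm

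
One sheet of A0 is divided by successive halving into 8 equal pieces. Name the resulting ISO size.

A3

8 = 2^3, so 3 halving steps.
A0 → A1 → … → A3 after 3 steps.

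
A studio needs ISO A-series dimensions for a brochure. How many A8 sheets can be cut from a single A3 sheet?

Each ISO step halves the sheet: 1 × A3 → 2 × A4 → 4 × A5 → 8 × A6 → …
From A3 to A8 is 5 halving steps: 2^5 = 32.

32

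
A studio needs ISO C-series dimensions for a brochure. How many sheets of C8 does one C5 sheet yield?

Each ISO step halves the sheet: 1 × C5 → 2 × C6 → 4 × C7 → 8 × C8
From C5 to C8 is 3 halving steps: 2^3 = 8.

8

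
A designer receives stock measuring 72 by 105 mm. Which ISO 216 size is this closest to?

Aspect ratio 105/72 ≈ 1.458 (ISO target is √2 ≈ 1.414).
In the A-series (A0 area = 1 m²): A7 = 74 × 105 mm.
Off by 2 mm total — nearest standard size.

A7 (74 × 105 mm)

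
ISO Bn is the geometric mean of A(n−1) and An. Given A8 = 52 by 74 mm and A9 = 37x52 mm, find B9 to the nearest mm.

44 × 62 mm

Short side: √(52 · 37) = √1924 ≈ 43.9 → 44 mm
Long side: √(74 · 52) = √3848 ≈ 62.0 → 62 mm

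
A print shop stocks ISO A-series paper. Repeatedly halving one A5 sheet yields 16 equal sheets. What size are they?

16 = 2^4, so 4 halving steps.
A5 → A6 → … → A9 after 4 steps.

A9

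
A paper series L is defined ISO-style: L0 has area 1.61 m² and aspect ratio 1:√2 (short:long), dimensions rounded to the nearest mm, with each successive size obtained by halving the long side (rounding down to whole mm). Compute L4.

Let L0's short side be w mm. w · w√2 = 1.61 m² = 1,610,000 mm², so w ≈ 1067.0 mm and w√2 ≈ 1508.9 mm → L0 = 1067 × 1509 mm.
L1: ⌊1509/2⌋ × 1067 = 754 × 1067 mm
L2: ⌊1067/2⌋ × 754 = 533 × 754 mm
L3: ⌊754/2⌋ × 533 = 377 × 533 mm
L4: ⌊533/2⌋ × 377 = 266 × 377 mm

266 × 377 mm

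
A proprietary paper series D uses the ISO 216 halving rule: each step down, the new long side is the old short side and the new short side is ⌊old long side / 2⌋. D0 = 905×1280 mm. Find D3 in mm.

320 × 452 mm

D1: ⌊1280/2⌋ × 905 = 640 × 905 mm
D2: ⌊905/2⌋ × 640 = 452 × 640 mm
D3: ⌊640/2⌋ × 452 = 320 × 452 mm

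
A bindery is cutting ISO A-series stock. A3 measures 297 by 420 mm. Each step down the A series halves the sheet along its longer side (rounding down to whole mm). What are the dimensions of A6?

105 × 148 mm

A4: ⌊420/2⌋ × 297 = 210 × 297 mm
A5: ⌊297/2⌋ × 210 = 148 × 210 mm
A6: ⌊210/2⌋ × 148 = 105 × 148 mm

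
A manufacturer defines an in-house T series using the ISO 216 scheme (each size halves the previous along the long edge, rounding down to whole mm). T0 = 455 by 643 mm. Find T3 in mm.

T1: ⌊643/2⌋ × 455 = 321 × 455 mm
T2: ⌊455/2⌋ × 321 = 227 × 321 mm
T3: ⌊321/2⌋ × 227 = 160 × 227 mm

160 × 227 mm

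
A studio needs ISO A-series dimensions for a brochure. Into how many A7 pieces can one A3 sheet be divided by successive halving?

A3 = 297 × 420 mm; A7 = 74 × 105 mm.
Each halving step doubles the count; 4 steps from A3 to A7.
2^4 = 16.

16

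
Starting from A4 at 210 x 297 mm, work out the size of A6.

105 × 148 mm

A5: ⌊297/2⌋ × 210 = 148 × 210 mm
A6: ⌊210/2⌋ × 148 = 105 × 148 mm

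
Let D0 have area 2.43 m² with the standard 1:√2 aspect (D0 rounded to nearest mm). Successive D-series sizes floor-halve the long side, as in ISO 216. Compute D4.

327 × 463 mm

Let D0's short side be w mm. w · w√2 = 2.43 m² = 2,430,000 mm², so w ≈ 1310.8 mm and w√2 ≈ 1853.8 mm → D0 = 1311 × 1854 mm.
D1: ⌊1854/2⌋ × 1311 = 927 × 1311 mm
D2: ⌊1311/2⌋ × 927 = 655 × 927 mm
D3: ⌊927/2⌋ × 655 = 463 × 655 mm
D4: ⌊655/2⌋ × 463 = 327 × 463 mm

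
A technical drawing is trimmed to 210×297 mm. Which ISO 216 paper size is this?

Aspect ratio 297/210 ≈ 1.414 — close to the ISO √2 ≈ 1.414.
In the A-series (A0 area = 1 m²): A4 = 210 × 297 mm.

A4 (210 × 297 mm)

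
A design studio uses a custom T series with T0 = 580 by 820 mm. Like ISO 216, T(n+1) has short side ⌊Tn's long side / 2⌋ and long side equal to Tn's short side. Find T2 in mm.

T1: ⌊820/2⌋ × 580 = 410 × 580 mm
T2: ⌊580/2⌋ × 410 = 290 × 410 mm

290 × 410 mm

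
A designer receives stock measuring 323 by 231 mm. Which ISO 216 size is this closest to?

C4 (229 × 324 mm)

Aspect ratio 323/231 ≈ 1.398 (ISO target is √2 ≈ 1.414).
In the C-series (envelope sizes, between A and B): C4 = 229 × 324 mm.
Off by 3 mm total — nearest standard size.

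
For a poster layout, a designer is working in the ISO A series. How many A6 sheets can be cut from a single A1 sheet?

Each ISO step halves the sheet: 1 × A1 → 2 × A2 → 4 × A3 → 8 × A4 → …
From A1 to A6 is 5 halving steps: 2^5 = 32.

32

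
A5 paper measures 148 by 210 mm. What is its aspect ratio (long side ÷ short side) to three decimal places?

210 / 148 = 1.419
ISO 216 targets √2 ≈ 1.414; the +0.005 deviation is from mm rounding.

1.419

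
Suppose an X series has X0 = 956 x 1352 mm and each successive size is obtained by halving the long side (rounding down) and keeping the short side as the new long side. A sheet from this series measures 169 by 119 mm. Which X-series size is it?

X0: 956 × 1352 mm
X1: 676 × 956 mm
X2: 478 × 676 mm
X3: 338 × 478 mm
X4: 239 × 338 mm
X5: 169 × 239 mm
X6: 119 × 169 mm
X7: 84 × 119 mm
→ matches X6.

X6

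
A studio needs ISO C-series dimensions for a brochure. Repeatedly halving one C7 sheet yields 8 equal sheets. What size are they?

8 = 2^3, so 3 halving steps.
C7 → C8 → … → C10 after 3 steps.

C10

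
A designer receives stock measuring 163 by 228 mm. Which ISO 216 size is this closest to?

Aspect ratio 228/163 ≈ 1.399 (ISO target is √2 ≈ 1.414).
In the C-series (envelope sizes, between A and B): C5 = 162 × 229 mm.
Off by 2 mm total — nearest standard size.

C5 (162 × 229 mm)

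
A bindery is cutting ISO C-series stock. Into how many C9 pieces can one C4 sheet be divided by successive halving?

C4 = 229 × 324 mm; C9 = 40 × 57 mm.
Each halving step doubles the count; 5 steps from C4 to C9.
2^5 = 32.

32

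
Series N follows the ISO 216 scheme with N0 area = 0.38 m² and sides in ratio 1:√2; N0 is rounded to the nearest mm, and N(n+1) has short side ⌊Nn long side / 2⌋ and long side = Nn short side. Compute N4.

129 × 183 mm

Let N0's short side be w mm. w · w√2 = 0.38 m² = 380,000 mm², so w ≈ 518.4 mm and w√2 ≈ 733.1 mm → N0 = 518 × 733 mm.
N1: ⌊733/2⌋ × 518 = 366 × 518 mm
N2: ⌊518/2⌋ × 366 = 259 × 366 mm
N3: ⌊366/2⌋ × 259 = 183 × 259 mm
N4: ⌊259/2⌋ × 183 = 129 × 183 mm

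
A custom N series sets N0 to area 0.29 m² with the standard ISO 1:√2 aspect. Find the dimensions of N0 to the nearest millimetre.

Let the short side be w mm. Then w · w√2 = 0.29 m² = 290,000 mm².
w² = 290,000/√2, so w ≈ 452.8 mm; long side = w√2 ≈ 640.4 mm.

453 × 640 mm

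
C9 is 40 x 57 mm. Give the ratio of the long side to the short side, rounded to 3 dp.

1.425

57 / 40 = 1.425
ISO 216 targets √2 ≈ 1.414; the +0.011 deviation is from mm rounding.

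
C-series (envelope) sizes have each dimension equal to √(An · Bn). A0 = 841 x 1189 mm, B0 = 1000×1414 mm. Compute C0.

917 × 1297 mm

Short side: √(841 · 1000) = √841000 ≈ 917.1 → 917 mm
Long side: √(1189 · 1414) = √1681246 ≈ 1296.6 → 1297 mm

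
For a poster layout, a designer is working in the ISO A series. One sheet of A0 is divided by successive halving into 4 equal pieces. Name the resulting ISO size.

A2

4 = 2^2, so 2 halving steps.
A0 → A1 → … → A2 after 2 steps.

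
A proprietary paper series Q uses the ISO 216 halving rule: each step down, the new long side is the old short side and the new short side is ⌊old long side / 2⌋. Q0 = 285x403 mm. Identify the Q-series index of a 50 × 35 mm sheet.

Q6

Q0: 285 × 403 mm
Q1: 201 × 285 mm
Q2: 142 × 201 mm
Q3: 100 × 142 mm
Q4: 71 × 100 mm
Q5: 50 × 71 mm
Q6: 35 × 50 mm
Q7: 25 × 35 mm
→ matches Q6.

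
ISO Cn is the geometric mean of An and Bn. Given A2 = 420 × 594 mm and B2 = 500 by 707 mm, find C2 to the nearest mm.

458 × 648 mm

Short side: √(420 · 500) = √210000 ≈ 458.3 → 458 mm
Long side: √(594 · 707) = √419958 ≈ 648.0 → 648 mm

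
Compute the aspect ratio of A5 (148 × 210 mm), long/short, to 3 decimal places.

210 / 148 = 1.419
ISO 216 targets √2 ≈ 1.414; the +0.005 deviation is from mm rounding.

1.419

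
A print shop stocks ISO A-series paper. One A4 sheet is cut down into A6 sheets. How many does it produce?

4

Each ISO step halves the sheet: 1 × A4 → 2 × A5 → 4 × A6
From A4 to A6 is 2 halving steps: 2^2 = 4.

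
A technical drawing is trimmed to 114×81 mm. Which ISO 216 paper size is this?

C7 (81 × 114 mm)

Aspect ratio 114/81 ≈ 1.407 — close to the ISO √2 ≈ 1.414.
In the C-series (envelope sizes, between A and B): C7 = 81 × 114 mm.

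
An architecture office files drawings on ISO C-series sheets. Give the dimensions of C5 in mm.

162 × 229 mm

C0 = 917 × 1297 mm (C0 is the geometric mean of A0 and B0, aspect 1:√2).
C1: ⌊1297/2⌋ × 917 = 648 × 917 mm
C2: ⌊917/2⌋ × 648 = 458 × 648 mm
C3: ⌊648/2⌋ × 458 = 324 × 458 mm
C4: ⌊458/2⌋ × 324 = 229 × 324 mm
C5: ⌊324/2⌋ × 229 = 162 × 229 mm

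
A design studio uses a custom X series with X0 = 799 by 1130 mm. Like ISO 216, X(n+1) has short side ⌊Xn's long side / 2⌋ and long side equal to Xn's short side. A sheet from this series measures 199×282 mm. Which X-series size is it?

X4

X0: 799 × 1130 mm
X1: 565 × 799 mm
X2: 399 × 565 mm
X3: 282 × 399 mm
X4: 199 × 282 mm
X5: 141 × 199 mm
→ matches X4.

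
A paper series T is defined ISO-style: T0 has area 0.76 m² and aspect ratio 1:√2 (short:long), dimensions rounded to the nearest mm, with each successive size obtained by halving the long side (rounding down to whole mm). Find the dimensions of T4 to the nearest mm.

Let T0's short side be w mm. w · w√2 = 0.76 m² = 760,000 mm², so w ≈ 733.1 mm and w√2 ≈ 1036.7 mm → T0 = 733 × 1037 mm.
T1: ⌊1037/2⌋ × 733 = 518 × 733 mm
T2: ⌊733/2⌋ × 518 = 366 × 518 mm
T3: ⌊518/2⌋ × 366 = 259 × 366 mm
T4: ⌊366/2⌋ × 259 = 183 × 259 mm

183 × 259 mm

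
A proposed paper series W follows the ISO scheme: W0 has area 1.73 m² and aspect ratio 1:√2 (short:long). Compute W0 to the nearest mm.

Let the short side be w mm. Then w · w√2 = 1.73 m² = 1,730,000 mm².
w² = 1,730,000/√2, so w ≈ 1106.0 mm; long side = w√2 ≈ 1564.2 mm.

1106 × 1564 mm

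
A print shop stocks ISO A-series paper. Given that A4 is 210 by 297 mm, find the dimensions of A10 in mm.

26 × 37 mm

A5: ⌊297/2⌋ × 210 = 148 × 210 mm
A6: ⌊210/2⌋ × 148 = 105 × 148 mm
A7: ⌊148/2⌋ × 105 = 74 × 105 mm
A8: ⌊105/2⌋ × 74 = 52 × 74 mm
A9: ⌊74/2⌋ × 52 = 37 × 52 mm
A10: ⌊52/2⌋ × 37 = 26 × 37 mm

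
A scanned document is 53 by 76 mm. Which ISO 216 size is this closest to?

A8 (52 × 74 mm)

Aspect ratio 76/53 ≈ 1.434 (ISO target is √2 ≈ 1.414).
In the A-series (A0 area = 1 m²): A8 = 52 × 74 mm.
Off by 3 mm total — nearest standard size.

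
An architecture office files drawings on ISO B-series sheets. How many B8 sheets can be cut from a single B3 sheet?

B3 = 353 × 500 mm; B8 = 62 × 88 mm.
Each halving step doubles the count; 5 steps from B3 to B8.
2^5 = 32.

32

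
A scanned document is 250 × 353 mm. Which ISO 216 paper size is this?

Aspect ratio 353/250 ≈ 1.412 — close to the ISO √2 ≈ 1.414.
In the B-series (B0 = 1000 × 1414 mm): B4 = 250 × 353 mm.

B4 (250 × 353 mm)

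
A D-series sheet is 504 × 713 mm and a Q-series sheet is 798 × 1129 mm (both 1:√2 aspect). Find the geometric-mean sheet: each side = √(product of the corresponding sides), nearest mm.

634 × 897 mm

Short side: √(504 · 798) = √402192 ≈ 634.2 → 634 mm
Long side: √(713 · 1129) = √804977 ≈ 897.2 → 897 mm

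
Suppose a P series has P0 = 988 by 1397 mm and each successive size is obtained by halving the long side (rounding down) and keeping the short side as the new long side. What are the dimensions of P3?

P1: ⌊1397/2⌋ × 988 = 698 × 988 mm
P2: ⌊988/2⌋ × 698 = 494 × 698 mm
P3: ⌊698/2⌋ × 494 = 349 × 494 mm

349 × 494 mm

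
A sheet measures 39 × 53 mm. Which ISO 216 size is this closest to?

Aspect ratio 53/39 ≈ 1.359 (ISO target is √2 ≈ 1.414).
In the A-series (A0 area = 1 m²): A9 = 37 × 52 mm.
Off by 3 mm total — nearest standard size.

A9 (37 × 52 mm)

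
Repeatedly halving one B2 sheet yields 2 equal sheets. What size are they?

B3

2 = 2^1, so 1 halving step.
B2 → B3 → … → B3 after 1 step.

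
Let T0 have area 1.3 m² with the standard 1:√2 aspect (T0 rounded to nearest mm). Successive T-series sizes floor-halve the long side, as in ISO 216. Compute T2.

Let T0's short side be w mm. w · w√2 = 1.3 m² = 1,300,000 mm², so w ≈ 958.8 mm and w√2 ≈ 1355.9 mm → T0 = 959 × 1356 mm.
T1: ⌊1356/2⌋ × 959 = 678 × 959 mm
T2: ⌊959/2⌋ × 678 = 479 × 678 mm

479 × 678 mm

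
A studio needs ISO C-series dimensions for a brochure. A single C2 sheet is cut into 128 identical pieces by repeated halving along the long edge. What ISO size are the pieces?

C9

128 = 2^7, so 7 halving steps.
C2 → C3 → … → C9 after 7 steps.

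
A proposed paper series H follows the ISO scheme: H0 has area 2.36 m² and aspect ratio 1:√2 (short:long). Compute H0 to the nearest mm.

1292 × 1827 mm

Let the short side be w mm. Then w · w√2 = 2.36 m² = 2,360,000 mm².
w² = 2,360,000/√2, so w ≈ 1291.8 mm; long side = w√2 ≈ 1826.9 mm.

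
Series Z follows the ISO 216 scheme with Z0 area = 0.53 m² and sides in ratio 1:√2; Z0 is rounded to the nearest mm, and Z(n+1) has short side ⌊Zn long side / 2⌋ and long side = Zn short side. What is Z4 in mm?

Let Z0's short side be w mm. w · w√2 = 0.53 m² = 530,000 mm², so w ≈ 612.2 mm and w√2 ≈ 865.8 mm → Z0 = 612 × 866 mm.
Z1: ⌊866/2⌋ × 612 = 433 × 612 mm
Z2: ⌊612/2⌋ × 433 = 306 × 433 mm
Z3: ⌊433/2⌋ × 306 = 216 × 306 mm
Z4: ⌊306/2⌋ × 216 = 153 × 216 mm

153 × 216 mm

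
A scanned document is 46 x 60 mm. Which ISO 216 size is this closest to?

B9 (44 × 62 mm)

Aspect ratio 60/46 ≈ 1.304 (ISO target is √2 ≈ 1.414).
In the B-series (B0 = 1000 × 1414 mm): B9 = 44 × 62 mm.
Off by 4 mm total — nearest standard size.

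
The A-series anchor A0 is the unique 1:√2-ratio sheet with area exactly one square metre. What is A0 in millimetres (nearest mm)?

Let the short side be w mm. Then the long side is w√2 and w · w√2 = 10⁶ mm².
w² = 10⁶/√2, so w = 1000 / 2^(1/4) ≈ 840.9 mm; long side = 1000 · 2^(1/4) ≈ 1189.2 mm.

841 × 1189 mm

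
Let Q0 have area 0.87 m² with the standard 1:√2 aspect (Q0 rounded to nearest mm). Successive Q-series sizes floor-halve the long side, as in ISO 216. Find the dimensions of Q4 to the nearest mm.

196 × 277 mm

Let Q0's short side be w mm. w · w√2 = 0.87 m² = 870,000 mm², so w ≈ 784.3 mm and w√2 ≈ 1109.2 mm → Q0 = 784 × 1109 mm.
Q1: ⌊1109/2⌋ × 784 = 554 × 784 mm
Q2: ⌊784/2⌋ × 554 = 392 × 554 mm
Q3: ⌊554/2⌋ × 392 = 277 × 392 mm
Q4: ⌊392/2⌋ × 277 = 196 × 277 mm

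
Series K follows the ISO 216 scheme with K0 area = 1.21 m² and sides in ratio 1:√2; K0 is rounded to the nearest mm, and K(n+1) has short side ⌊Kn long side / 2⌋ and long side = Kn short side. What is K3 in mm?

327 × 462 mm

Let K0's short side be w mm. w · w√2 = 1.21 m² = 1,210,000 mm², so w ≈ 925.0 mm and w√2 ≈ 1308.1 mm → K0 = 925 × 1308 mm.
K1: ⌊1308/2⌋ × 925 = 654 × 925 mm
K2: ⌊925/2⌋ × 654 = 462 × 654 mm
K3: ⌊654/2⌋ × 462 = 327 × 462 mm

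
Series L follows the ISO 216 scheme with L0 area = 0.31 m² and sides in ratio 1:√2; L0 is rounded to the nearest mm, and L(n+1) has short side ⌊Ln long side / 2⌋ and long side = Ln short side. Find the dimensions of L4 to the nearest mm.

Let L0's short side be w mm. w · w√2 = 0.31 m² = 310,000 mm², so w ≈ 468.2 mm and w√2 ≈ 662.1 mm → L0 = 468 × 662 mm.
L1: ⌊662/2⌋ × 468 = 331 × 468 mm
L2: ⌊468/2⌋ × 331 = 234 × 331 mm
L3: ⌊331/2⌋ × 234 = 165 × 234 mm
L4: ⌊234/2⌋ × 165 = 117 × 165 mm

117 × 165 mm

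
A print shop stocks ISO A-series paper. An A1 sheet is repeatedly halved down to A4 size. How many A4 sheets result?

8

Each ISO step halves the sheet: 1 × A1 → 2 × A2 → 4 × A3 → 8 × A4
From A1 to A4 is 3 halving steps: 2^3 = 8.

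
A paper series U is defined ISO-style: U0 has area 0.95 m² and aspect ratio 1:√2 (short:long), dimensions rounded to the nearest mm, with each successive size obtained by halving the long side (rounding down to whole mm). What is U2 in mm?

410 × 579 mm

Let U0's short side be w mm. w · w√2 = 0.95 m² = 950,000 mm², so w ≈ 819.6 mm and w√2 ≈ 1159.1 mm → U0 = 820 × 1159 mm.
U1: ⌊1159/2⌋ × 820 = 579 × 820 mm
U2: ⌊820/2⌋ × 579 = 410 × 579 mm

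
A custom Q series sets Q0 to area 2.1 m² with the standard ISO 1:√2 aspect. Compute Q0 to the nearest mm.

1219 × 1723 mm

Let the short side be w mm. Then w · w√2 = 2.1 m² = 2,100,000 mm².
w² = 2,100,000/√2, so w ≈ 1218.6 mm; long side = w√2 ≈ 1723.3 mm.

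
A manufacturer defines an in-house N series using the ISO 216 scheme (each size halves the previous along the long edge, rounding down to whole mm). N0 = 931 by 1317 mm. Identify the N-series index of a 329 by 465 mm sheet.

N0: 931 × 1317 mm
N1: 658 × 931 mm
N2: 465 × 658 mm
N3: 329 × 465 mm
N4: 232 × 329 mm
→ matches N3.

N3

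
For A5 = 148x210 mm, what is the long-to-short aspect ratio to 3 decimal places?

210 / 148 = 1.419
ISO 216 targets √2 ≈ 1.414; the +0.005 deviation is from mm rounding.

1.419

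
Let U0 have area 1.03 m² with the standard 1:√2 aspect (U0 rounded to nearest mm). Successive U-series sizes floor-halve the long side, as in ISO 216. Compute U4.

Let U0's short side be w mm. w · w√2 = 1.03 m² = 1,030,000 mm², so w ≈ 853.4 mm and w√2 ≈ 1206.9 mm → U0 = 853 × 1207 mm.
U1: ⌊1207/2⌋ × 853 = 603 × 853 mm
U2: ⌊853/2⌋ × 603 = 426 × 603 mm
U3: ⌊603/2⌋ × 426 = 301 × 426 mm
U4: ⌊426/2⌋ × 301 = 213 × 301 mm

213 × 301 mm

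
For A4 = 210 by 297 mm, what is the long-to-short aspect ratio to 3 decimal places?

297 / 210 = 1.414
Matches √2 ≈ 1.414 — the ISO 216 defining ratio.

1.414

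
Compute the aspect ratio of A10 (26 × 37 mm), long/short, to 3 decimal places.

37 / 26 = 1.423
ISO 216 targets √2 ≈ 1.414; the +0.009 deviation is from mm rounding.

1.423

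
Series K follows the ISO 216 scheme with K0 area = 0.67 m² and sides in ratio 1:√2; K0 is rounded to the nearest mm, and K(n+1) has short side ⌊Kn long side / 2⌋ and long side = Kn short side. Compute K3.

243 × 344 mm

Let K0's short side be w mm. w · w√2 = 0.67 m² = 670,000 mm², so w ≈ 688.3 mm and w√2 ≈ 973.4 mm → K0 = 688 × 973 mm.
K1: ⌊973/2⌋ × 688 = 486 × 688 mm
K2: ⌊688/2⌋ × 486 = 344 × 486 mm
K3: ⌊486/2⌋ × 344 = 243 × 344 mm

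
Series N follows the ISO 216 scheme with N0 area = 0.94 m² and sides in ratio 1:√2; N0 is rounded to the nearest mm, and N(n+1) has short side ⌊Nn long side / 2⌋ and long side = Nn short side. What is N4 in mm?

203 × 288 mm

Let N0's short side be w mm. w · w√2 = 0.94 m² = 940,000 mm², so w ≈ 815.3 mm and w√2 ≈ 1153.0 mm → N0 = 815 × 1153 mm.
N1: ⌊1153/2⌋ × 815 = 576 × 815 mm
N2: ⌊815/2⌋ × 576 = 407 × 576 mm
N3: ⌊576/2⌋ × 407 = 288 × 407 mm
N4: ⌊407/2⌋ × 288 = 203 × 288 mm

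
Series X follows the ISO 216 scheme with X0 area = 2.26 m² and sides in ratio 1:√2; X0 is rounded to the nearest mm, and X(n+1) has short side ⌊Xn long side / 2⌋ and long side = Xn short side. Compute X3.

447 × 632 mm

Let X0's short side be w mm. w · w√2 = 2.26 m² = 2,260,000 mm², so w ≈ 1264.1 mm and w√2 ≈ 1787.8 mm → X0 = 1264 × 1788 mm.
X1: ⌊1788/2⌋ × 1264 = 894 × 1264 mm
X2: ⌊1264/2⌋ × 894 = 632 × 894 mm
X3: ⌊894/2⌋ × 632 = 447 × 632 mm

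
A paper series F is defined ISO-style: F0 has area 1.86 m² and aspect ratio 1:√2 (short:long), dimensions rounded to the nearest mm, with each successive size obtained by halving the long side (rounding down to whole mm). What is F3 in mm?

405 × 573 mm

Let F0's short side be w mm. w · w√2 = 1.86 m² = 1,860,000 mm², so w ≈ 1146.8 mm and w√2 ≈ 1621.9 mm → F0 = 1147 × 1622 mm.
F1: ⌊1622/2⌋ × 1147 = 811 × 1147 mm
F2: ⌊1147/2⌋ × 811 = 573 × 811 mm
F3: ⌊811/2⌋ × 573 = 405 × 573 mm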